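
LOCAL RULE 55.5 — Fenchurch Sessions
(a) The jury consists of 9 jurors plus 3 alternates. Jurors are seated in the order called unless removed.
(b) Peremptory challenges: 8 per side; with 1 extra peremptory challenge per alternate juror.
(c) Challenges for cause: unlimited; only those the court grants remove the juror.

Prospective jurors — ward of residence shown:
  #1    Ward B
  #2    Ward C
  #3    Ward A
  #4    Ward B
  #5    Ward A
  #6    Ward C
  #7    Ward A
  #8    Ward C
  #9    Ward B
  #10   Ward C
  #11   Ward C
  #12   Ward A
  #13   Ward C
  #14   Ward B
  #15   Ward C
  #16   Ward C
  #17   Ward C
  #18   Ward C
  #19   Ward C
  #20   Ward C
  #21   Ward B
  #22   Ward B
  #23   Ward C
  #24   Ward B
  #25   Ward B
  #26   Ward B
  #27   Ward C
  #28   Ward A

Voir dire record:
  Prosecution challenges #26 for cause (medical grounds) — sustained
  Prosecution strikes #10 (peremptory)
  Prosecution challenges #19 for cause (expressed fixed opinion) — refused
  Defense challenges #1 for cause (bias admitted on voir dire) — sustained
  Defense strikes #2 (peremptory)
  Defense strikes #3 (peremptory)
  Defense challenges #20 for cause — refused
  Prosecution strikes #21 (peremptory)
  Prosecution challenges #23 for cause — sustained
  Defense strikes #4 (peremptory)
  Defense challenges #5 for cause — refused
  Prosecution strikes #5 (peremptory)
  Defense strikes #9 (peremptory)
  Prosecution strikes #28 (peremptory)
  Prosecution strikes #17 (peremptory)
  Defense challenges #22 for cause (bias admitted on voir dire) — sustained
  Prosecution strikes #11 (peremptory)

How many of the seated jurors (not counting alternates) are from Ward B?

1

Removed: #1, #2, #3, #4, #5, #9, #10, #11, #17, #21, #22, #23, #26, #28.
Seated jurors 1–9: #6, #7, #8, #12, #13, #14, #15, #16, #18 (alternates #19, #20, #24 not counted).
Of those, in Ward B: #14 → 1.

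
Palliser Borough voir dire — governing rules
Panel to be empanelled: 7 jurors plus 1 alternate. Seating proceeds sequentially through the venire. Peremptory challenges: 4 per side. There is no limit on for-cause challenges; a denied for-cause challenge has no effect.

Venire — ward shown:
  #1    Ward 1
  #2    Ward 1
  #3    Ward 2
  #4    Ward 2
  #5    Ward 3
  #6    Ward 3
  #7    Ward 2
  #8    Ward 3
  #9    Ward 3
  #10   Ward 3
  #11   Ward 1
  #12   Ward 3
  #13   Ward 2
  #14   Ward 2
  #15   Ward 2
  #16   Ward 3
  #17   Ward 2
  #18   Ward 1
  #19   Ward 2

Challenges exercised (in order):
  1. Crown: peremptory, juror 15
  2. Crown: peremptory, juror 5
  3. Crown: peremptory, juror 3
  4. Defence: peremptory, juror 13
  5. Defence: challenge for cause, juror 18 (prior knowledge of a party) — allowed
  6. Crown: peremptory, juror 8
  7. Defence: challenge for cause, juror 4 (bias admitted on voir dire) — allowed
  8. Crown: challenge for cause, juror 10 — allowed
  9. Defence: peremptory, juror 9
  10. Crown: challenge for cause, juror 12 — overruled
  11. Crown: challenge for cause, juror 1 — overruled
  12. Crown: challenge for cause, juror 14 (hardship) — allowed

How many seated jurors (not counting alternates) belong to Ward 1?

Removed: #3, #4, #5, #8, #9, #10, #13, #14, #15, #18.
Seated jurors 1–7: #1, #2, #6, #7, #11, #12, #16 (alternates #17 not counted).
Of those, in Ward 1: #1, #2, #11 → 3.

3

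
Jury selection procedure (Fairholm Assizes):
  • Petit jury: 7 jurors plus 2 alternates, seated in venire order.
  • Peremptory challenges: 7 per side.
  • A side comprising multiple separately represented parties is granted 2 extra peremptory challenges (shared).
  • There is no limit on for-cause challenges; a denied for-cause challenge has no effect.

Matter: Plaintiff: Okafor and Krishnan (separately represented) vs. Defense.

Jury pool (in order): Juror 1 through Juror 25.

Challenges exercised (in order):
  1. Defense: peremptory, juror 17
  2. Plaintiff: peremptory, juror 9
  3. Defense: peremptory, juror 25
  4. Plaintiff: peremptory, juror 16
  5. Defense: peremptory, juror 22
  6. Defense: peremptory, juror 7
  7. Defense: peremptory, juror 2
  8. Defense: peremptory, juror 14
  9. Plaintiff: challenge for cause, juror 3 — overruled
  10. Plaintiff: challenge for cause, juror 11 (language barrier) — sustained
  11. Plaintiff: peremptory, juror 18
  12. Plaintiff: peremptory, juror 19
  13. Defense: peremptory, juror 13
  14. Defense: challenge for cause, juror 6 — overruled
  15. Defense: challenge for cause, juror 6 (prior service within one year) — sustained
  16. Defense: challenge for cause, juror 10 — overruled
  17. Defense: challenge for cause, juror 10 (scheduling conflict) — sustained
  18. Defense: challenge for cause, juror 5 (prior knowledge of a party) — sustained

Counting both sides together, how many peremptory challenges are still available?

5

Plaintiff allotment: 7 base + 2 multi-party = 9. Defense allotment: 7.
Plaintiff peremptories used: #9, #16, #18, #19 — 4 (for-cause on #3, #11 don't count).
Defense peremptories used: #17, #25, #22, #7, #2, #14, #13 — 7 (for-cause on #6, #6, #10, #10, #5 don't count).
Remaining: (9 − 4) + (7 − 7) = 5.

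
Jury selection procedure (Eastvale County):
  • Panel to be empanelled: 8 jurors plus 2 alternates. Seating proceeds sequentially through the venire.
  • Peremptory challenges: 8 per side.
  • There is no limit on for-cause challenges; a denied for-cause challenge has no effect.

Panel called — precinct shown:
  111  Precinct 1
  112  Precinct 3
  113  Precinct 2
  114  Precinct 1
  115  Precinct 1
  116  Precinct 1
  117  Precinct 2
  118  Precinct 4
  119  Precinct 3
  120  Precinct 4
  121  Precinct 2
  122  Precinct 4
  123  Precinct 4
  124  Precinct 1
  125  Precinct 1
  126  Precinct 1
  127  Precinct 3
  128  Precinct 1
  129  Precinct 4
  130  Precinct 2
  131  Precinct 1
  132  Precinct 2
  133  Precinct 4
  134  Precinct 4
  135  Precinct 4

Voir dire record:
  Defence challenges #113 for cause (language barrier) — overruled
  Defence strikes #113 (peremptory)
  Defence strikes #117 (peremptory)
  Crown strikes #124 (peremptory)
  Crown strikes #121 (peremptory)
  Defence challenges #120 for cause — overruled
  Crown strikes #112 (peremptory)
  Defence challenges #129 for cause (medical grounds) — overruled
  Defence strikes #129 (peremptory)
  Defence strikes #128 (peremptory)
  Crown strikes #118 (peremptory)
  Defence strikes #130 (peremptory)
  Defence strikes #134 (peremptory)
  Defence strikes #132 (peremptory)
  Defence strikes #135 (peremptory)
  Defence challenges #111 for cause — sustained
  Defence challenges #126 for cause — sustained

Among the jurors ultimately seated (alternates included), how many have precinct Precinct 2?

0

Removed: #111, #112, #113, #117, #118, #121, #124, #126, #128, #129, #130, #132, #134, #135.
Seated (10 incl. alternates): #114, #115, #116, #119, #120, #122, #123, #125, #127, #131.
None of those are in Precinct 2 → 0.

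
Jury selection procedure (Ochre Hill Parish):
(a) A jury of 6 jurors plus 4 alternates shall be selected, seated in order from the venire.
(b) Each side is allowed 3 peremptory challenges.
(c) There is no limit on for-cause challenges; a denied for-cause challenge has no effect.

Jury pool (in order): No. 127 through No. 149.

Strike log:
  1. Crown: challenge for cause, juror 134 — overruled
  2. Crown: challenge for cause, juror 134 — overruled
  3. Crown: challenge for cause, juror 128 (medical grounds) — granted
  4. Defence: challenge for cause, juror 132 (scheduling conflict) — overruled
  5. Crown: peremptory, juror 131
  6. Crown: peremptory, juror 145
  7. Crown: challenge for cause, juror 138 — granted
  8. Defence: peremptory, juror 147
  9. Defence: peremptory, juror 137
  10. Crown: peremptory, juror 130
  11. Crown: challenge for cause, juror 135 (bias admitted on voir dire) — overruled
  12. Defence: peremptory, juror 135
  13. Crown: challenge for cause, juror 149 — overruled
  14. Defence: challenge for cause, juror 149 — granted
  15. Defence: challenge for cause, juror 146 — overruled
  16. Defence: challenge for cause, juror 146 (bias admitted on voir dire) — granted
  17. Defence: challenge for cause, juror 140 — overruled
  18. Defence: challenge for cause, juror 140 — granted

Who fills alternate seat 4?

Removed: #128, #130, #131, #135, #137, #138, #140, #145, #146, #147, #149. (#132, #134 stay — for-cause denied.)
Seating in order: seats 1–6 → #127, #129, #132, #133, #134, #136; alternates → #139, #141, #142, #143.
So alternate 4 is #143.

143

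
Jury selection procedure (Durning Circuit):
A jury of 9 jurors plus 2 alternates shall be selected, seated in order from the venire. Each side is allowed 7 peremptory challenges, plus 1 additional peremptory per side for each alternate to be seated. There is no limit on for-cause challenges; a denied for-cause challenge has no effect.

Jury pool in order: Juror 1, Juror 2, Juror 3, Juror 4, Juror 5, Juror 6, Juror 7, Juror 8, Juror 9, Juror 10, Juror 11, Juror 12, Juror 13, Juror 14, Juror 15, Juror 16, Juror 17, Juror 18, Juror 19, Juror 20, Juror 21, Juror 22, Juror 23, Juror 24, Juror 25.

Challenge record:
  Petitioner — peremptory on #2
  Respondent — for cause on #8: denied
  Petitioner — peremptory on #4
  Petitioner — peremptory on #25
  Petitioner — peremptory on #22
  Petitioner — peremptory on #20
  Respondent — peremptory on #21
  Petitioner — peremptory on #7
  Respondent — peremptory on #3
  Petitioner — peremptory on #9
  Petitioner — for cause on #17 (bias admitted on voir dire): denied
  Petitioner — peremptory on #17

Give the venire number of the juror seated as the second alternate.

Removed: #2, #3, #4, #7, #9, #17, #20, #21, #22, #25. (#8 stays — for-cause denied.)
Seating in order: seats 1–9 → #1, #5, #6, #8, #10, #11, #12, #13, #14; alternates → #15, #16.
So alternate 2 is #16.

16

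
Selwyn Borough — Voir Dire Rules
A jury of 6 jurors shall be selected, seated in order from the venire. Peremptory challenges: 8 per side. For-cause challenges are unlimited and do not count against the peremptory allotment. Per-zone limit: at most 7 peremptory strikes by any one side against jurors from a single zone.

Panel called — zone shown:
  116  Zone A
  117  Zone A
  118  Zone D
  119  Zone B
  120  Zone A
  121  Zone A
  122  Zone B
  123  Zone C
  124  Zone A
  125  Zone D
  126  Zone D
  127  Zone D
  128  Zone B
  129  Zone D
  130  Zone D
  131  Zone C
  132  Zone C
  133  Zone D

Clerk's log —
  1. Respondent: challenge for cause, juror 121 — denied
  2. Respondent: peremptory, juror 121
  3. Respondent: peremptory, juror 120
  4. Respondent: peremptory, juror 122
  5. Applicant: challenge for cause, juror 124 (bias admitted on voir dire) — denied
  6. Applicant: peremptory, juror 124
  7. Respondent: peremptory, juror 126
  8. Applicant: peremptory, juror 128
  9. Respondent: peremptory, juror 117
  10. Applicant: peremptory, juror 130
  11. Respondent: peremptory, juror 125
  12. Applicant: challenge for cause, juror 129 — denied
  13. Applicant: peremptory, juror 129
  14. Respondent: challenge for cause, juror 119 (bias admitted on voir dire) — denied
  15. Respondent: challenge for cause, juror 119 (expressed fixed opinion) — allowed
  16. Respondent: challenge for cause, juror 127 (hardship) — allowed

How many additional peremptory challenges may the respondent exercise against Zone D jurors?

2

Respondent peremptories so far: #121, #120, #122, #126, #117, #125 — 6 of 8 used, 2 left overall.
Against Zone D: #126, #125 — 2 used; per-zone cap 7 leaves 5.
Binding limit: min(2, 5) = 2.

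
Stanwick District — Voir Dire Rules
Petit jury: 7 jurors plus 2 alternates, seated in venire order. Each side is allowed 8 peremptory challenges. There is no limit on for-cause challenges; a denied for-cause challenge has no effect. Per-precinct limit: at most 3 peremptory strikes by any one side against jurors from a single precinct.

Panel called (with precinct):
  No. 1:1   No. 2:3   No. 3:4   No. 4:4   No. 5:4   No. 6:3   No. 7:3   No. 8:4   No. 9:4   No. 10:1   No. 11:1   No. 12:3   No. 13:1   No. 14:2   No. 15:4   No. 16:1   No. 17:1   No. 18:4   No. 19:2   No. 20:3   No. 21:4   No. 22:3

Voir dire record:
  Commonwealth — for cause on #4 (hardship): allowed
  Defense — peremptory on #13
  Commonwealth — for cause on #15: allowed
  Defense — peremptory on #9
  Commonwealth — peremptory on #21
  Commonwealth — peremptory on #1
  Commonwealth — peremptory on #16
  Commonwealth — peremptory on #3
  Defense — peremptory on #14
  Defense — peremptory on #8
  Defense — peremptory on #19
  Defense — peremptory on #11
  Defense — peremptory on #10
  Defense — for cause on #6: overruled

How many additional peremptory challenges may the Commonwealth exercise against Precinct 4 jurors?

1

Commonwealth peremptories so far: #21, #1, #16, #3 — 4 of 8 used, 4 left overall.
Against Precinct 4: #21, #3 — 2 used; per-precinct cap 3 leaves 1.
Binding limit: min(4, 1) = 1.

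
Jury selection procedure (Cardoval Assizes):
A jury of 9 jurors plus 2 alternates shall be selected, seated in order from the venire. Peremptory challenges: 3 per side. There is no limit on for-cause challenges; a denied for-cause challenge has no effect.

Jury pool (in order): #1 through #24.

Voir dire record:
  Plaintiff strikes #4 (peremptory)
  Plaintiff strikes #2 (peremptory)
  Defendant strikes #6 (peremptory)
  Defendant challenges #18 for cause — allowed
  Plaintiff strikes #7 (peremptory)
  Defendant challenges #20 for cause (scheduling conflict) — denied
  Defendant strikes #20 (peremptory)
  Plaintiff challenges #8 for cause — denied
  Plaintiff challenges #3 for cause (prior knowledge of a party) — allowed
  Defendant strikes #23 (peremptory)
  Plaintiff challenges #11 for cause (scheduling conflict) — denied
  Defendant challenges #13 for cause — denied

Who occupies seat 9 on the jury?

Removed: #2, #3, #4, #6, #7, #18, #20, #23. (#8, #11, #13 stay — for-cause denied.)
Filling seats in venire order through position 9: #1, #5, #8, #9, #10, #11, #12, #13, #14.
So seat 9 is #14.

14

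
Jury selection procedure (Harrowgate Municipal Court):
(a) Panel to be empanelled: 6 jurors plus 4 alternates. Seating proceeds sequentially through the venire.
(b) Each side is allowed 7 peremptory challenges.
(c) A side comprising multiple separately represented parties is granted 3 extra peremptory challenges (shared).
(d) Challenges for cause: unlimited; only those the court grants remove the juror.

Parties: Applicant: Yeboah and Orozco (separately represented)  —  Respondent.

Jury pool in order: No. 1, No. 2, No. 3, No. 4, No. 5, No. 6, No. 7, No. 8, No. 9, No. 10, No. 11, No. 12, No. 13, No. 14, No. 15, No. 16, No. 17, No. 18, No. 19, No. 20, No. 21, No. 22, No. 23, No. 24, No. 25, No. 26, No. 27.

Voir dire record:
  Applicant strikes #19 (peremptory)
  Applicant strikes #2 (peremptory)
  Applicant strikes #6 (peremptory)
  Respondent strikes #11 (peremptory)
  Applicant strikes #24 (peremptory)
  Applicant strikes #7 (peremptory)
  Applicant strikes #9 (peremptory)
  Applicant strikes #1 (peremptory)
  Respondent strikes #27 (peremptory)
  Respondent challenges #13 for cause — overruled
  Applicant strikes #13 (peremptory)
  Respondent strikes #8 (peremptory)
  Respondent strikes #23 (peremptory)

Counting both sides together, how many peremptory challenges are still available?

5

Applicant allotment: 7 base + 3 multi-party = 10. Respondent allotment: 7.
Applicant peremptories used: #19, #2, #6, #24, #7, #9, #1, #13 — 8.
Respondent peremptories used: #11, #27, #8, #23 — 4 (the for-cause on #13 doesn't count).
Remaining: (10 − 8) + (7 − 4) = 5.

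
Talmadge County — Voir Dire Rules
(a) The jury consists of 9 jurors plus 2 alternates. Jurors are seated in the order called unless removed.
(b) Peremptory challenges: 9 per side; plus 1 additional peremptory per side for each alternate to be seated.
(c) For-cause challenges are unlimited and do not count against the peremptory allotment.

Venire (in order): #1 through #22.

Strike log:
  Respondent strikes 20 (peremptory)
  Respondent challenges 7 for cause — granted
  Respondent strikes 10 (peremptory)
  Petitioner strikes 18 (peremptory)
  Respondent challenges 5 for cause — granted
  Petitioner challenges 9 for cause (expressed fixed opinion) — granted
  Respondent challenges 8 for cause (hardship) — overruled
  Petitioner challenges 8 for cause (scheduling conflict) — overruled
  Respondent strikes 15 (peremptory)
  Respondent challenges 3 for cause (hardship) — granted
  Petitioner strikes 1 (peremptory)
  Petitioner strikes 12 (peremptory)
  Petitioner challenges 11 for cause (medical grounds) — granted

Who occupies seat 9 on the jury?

Removed: #1, #3, #5, #7, #9, #10, #11, #12, #15, #18, #20. (#8 stays — for-cause denied.)
Seating in order: seats 1–9 → #2, #4, #6, #8, #13, #14, #16, #17, #19; alternates → #21, #22.
So seat 9 is #19.

19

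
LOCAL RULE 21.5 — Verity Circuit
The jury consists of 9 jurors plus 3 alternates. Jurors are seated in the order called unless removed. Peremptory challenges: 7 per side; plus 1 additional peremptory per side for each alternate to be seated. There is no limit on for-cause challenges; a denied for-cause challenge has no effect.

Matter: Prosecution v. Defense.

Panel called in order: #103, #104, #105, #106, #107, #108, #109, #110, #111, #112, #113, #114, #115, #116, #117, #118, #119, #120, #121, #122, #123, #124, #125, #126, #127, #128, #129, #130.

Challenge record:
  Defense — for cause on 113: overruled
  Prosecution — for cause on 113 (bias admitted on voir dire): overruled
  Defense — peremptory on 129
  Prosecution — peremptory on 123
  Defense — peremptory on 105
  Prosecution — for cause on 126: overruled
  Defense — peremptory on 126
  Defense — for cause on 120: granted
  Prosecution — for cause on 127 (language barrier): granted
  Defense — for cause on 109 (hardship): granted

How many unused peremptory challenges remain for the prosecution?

Prosecution allotment: 7 base + 1 × 3 alternates = 10.
Prosecution peremptories used: #123 — 1 (for-cause on #113, #126, #127 don't count).
Remaining: 10 − 1 = 9.

9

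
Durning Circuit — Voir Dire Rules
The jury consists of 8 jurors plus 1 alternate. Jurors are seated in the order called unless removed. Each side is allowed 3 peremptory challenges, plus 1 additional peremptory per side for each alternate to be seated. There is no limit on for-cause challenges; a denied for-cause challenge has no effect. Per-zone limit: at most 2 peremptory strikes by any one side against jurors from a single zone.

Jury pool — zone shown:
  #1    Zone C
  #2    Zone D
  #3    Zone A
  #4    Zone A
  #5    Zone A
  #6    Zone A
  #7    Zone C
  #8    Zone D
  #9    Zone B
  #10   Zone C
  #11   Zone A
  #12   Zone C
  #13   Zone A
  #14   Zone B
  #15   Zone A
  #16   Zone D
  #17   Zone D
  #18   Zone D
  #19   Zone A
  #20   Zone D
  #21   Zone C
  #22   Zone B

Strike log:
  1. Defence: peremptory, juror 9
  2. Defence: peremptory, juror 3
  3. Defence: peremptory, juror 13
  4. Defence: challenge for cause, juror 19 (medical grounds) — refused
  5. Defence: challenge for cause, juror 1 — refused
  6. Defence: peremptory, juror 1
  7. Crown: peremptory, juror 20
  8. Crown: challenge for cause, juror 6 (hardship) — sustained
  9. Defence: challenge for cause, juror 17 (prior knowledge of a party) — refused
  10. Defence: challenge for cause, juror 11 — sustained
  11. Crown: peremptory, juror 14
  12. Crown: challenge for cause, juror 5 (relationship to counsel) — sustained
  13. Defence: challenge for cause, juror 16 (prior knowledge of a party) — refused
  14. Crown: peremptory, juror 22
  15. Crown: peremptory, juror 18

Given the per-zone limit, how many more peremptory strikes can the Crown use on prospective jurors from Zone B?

Crown peremptories so far: #20, #14, #22, #18 — 4 of 4 used, 0 left overall.
Against Zone B: #14, #22 — 2 used; per-zone cap 2 leaves 0.
Binding limit: min(0, 0) = 0.

0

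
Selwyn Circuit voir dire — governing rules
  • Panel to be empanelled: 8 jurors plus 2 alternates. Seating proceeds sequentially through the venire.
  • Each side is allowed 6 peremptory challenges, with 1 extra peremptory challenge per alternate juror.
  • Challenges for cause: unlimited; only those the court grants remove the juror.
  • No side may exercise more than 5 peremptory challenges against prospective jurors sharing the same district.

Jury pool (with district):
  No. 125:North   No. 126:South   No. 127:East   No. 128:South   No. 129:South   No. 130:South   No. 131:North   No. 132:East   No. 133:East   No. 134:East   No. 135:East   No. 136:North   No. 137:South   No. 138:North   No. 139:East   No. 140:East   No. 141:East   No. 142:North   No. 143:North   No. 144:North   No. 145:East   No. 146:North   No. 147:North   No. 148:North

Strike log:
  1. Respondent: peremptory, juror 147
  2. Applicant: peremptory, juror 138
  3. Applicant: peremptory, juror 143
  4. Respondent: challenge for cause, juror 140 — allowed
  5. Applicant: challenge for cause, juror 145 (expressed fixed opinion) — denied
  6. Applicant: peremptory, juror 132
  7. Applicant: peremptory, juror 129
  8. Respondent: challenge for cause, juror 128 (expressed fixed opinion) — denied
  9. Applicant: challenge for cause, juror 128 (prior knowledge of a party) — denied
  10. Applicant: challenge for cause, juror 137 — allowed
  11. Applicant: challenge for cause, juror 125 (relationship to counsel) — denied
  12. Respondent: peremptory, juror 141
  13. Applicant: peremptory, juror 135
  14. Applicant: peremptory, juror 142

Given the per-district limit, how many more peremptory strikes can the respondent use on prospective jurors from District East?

4

Respondent peremptories so far: #147, #141 — 2 of 8 used, 6 left overall.
Against District East: #141 — 1 used; per-district cap 5 leaves 4.
Binding limit: min(6, 4) = 4.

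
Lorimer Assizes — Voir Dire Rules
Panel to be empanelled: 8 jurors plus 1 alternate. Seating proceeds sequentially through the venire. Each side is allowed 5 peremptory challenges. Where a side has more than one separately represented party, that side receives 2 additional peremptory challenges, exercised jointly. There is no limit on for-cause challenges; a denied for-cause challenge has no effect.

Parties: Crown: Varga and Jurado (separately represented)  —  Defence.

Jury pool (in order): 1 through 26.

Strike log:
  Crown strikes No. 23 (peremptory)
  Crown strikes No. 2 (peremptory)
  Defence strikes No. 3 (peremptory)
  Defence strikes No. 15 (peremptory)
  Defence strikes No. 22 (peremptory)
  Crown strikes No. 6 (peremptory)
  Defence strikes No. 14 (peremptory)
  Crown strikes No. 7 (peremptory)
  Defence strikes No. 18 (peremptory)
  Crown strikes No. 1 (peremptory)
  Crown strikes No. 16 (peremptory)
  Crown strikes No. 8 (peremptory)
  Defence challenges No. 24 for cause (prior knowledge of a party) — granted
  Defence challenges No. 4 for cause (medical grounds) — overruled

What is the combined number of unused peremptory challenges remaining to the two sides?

Crown allotment: 5 base + 2 multi-party = 7. Defence allotment: 5.
Crown peremptories used: #23, #2, #6, #7, #1, #16, #8 — 7.
Defence peremptories used: #3, #15, #22, #14, #18 — 5 (for-cause on #24, #4 don't count).
Remaining: (7 − 7) + (5 − 5) = 0.

0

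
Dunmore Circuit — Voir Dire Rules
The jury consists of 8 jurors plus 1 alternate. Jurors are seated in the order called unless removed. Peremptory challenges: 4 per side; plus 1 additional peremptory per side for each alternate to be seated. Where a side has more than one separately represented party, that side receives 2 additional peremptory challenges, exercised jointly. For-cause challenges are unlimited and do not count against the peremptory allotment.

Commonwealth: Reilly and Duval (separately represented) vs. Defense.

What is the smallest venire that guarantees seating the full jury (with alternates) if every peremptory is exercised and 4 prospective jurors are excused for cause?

Seats to fill: 8 + 1 alternates = 9.
Peremptories — Commonwealth: 4 + 1×1 + 2 = 7; Defense: 4 + 1×1 = 5; total 12.
For-cause removals: 4.
Minimum venire: 9 + 12 + 4 = 25.

25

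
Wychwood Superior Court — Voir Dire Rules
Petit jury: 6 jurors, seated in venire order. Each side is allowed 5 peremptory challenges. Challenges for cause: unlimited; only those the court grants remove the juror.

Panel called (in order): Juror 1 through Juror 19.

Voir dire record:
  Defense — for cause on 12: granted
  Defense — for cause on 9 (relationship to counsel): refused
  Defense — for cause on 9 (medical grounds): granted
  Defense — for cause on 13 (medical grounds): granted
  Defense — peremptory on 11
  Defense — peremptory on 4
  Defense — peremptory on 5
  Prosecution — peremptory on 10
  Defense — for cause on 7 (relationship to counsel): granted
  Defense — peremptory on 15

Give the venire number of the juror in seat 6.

Removed: #4, #5, #7, #9, #10, #11, #12, #13, #15.
Seating in order: seats 1–6 → #1, #2, #3, #6, #8, #14.
So seat 6 is #14.

14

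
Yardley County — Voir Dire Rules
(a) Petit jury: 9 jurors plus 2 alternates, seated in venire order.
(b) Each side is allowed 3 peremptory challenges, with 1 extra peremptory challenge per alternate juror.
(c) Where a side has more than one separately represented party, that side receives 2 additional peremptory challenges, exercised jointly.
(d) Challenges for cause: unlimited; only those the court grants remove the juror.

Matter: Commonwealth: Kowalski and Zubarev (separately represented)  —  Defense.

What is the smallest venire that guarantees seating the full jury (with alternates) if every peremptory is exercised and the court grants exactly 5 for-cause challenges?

28

Seats to fill: 9 + 2 alternates = 11.
Peremptories — Commonwealth: 3 + 1×2 + 2 = 7; Defense: 3 + 1×2 = 5; total 12.
For-cause removals: 5.
Minimum venire: 11 + 12 + 5 = 28.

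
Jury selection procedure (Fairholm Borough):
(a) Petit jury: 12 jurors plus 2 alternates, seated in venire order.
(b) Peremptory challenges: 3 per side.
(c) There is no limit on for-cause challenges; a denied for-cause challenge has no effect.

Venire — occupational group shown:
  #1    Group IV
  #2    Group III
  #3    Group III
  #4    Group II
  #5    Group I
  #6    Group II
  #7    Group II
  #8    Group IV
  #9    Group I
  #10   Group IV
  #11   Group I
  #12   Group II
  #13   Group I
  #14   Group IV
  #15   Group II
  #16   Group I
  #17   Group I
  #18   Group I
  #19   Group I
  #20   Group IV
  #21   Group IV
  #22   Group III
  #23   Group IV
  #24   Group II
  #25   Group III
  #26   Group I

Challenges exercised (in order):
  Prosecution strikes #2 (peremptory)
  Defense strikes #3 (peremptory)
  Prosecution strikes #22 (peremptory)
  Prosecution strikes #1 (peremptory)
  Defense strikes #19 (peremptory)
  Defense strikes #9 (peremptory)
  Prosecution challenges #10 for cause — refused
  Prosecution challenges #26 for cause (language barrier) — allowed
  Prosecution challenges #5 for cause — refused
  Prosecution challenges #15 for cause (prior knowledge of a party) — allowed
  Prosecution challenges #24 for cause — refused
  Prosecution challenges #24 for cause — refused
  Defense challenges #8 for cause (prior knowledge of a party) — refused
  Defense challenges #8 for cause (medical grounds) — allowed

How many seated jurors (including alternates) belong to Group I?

6

Removed: #1, #2, #3, #8, #9, #15, #19, #22, #26.
Seated (14 incl. alternates): #4, #5, #6, #7, #10, #11, #12, #13, #14, #16, #17, #18, #20, #21.
Of those, in Group I: #5, #11, #13, #16, #17, #18 → 6.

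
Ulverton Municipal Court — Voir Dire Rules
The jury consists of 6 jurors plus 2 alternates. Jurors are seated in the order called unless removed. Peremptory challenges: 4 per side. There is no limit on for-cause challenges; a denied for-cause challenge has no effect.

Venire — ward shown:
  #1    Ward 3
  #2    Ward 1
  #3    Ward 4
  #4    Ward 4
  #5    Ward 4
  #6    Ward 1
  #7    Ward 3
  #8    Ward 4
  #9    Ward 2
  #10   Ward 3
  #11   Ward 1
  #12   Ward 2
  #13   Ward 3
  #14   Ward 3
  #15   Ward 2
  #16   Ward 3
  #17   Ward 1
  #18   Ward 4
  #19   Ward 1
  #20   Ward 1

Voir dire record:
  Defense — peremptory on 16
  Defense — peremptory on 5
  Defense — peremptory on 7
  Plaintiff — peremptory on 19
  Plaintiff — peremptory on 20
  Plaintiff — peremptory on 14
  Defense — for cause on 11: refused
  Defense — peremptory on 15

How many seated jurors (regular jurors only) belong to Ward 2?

0

Removed: #5, #7, #14, #15, #16, #19, #20.
Seated jurors 1–6: #1, #2, #3, #4, #6, #8 (alternates #9, #10 not counted).
None of those are in Ward 2 → 0.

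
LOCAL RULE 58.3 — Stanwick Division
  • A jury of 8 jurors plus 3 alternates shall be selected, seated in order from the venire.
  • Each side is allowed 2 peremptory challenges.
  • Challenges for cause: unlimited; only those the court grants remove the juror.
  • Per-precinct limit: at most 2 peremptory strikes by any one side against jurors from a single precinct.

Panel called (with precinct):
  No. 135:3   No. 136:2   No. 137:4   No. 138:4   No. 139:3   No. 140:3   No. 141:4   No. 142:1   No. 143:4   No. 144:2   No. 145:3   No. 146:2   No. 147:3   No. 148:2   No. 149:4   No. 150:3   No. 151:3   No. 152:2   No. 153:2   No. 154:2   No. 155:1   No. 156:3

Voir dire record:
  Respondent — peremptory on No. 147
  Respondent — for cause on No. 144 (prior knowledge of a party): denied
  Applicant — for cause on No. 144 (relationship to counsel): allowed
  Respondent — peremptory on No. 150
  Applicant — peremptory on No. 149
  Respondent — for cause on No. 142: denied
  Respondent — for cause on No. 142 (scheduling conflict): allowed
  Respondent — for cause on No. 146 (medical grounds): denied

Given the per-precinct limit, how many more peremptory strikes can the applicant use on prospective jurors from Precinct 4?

Applicant peremptories so far: #149 — 1 of 2 used, 1 left overall.
Against Precinct 4: #149 — 1 used; per-precinct cap 2 leaves 1.
Binding limit: min(1, 1) = 1.

1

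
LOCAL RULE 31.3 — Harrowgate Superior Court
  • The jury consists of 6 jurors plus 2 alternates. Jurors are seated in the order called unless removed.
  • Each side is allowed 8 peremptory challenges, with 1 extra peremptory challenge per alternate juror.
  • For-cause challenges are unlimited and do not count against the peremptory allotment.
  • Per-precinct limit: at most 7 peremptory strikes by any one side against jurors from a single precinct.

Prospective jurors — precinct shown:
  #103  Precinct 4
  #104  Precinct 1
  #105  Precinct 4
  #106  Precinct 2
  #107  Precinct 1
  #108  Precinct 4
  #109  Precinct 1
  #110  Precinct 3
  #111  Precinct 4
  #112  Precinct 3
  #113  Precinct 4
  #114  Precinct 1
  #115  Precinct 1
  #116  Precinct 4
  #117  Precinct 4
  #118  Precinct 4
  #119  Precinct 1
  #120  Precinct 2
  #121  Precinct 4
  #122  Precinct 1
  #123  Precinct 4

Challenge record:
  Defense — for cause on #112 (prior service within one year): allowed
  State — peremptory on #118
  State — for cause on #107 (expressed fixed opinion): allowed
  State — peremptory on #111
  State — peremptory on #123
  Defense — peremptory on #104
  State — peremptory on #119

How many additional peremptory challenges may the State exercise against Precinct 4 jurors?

4

State peremptories so far: #118, #111, #123, #119 — 4 of 10 used, 6 left overall.
Against Precinct 4: #118, #111, #123 — 3 used; per-precinct cap 7 leaves 4.
Binding limit: min(6, 4) = 4.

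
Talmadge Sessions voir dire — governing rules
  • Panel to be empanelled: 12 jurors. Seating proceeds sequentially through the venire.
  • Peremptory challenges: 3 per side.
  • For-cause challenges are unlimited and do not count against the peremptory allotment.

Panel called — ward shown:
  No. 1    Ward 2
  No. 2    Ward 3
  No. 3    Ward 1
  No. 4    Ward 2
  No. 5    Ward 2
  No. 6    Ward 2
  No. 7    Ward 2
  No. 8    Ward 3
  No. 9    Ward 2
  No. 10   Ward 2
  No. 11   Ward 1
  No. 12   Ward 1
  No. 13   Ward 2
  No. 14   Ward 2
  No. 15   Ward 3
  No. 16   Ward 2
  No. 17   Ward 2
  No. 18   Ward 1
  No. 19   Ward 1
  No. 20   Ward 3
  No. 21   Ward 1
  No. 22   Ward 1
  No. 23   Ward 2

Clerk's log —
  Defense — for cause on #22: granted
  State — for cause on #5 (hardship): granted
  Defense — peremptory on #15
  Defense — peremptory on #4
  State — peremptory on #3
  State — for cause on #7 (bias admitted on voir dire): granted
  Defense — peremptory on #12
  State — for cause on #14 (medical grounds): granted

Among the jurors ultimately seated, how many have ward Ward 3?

Removed: #3, #4, #5, #7, #12, #14, #15, #22.
Seated jurors 1–12: #1, #2, #6, #8, #9, #10, #11, #13, #16, #17, #18, #19.
Of those, in Ward 3: #2, #8 → 2.

2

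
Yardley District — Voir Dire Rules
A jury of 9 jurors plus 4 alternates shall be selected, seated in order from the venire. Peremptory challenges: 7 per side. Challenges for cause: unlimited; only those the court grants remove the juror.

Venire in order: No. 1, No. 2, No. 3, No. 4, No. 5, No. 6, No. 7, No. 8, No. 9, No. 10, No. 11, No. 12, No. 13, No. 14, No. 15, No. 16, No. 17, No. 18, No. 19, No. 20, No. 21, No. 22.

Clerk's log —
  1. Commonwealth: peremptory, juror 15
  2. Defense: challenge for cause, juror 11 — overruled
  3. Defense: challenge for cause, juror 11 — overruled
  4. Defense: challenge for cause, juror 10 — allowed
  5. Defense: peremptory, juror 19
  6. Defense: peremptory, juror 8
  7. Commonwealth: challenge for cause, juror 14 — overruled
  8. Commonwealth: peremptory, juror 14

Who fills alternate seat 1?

12

Removed: #8, #10, #14, #15, #19. (#11 stays — for-cause denied.)
Seating in order: seats 1–9 → #1, #2, #3, #4, #5, #6, #7, #9, #11; alternates → #12, #13, #16, #17.
So alternate 1 is #12.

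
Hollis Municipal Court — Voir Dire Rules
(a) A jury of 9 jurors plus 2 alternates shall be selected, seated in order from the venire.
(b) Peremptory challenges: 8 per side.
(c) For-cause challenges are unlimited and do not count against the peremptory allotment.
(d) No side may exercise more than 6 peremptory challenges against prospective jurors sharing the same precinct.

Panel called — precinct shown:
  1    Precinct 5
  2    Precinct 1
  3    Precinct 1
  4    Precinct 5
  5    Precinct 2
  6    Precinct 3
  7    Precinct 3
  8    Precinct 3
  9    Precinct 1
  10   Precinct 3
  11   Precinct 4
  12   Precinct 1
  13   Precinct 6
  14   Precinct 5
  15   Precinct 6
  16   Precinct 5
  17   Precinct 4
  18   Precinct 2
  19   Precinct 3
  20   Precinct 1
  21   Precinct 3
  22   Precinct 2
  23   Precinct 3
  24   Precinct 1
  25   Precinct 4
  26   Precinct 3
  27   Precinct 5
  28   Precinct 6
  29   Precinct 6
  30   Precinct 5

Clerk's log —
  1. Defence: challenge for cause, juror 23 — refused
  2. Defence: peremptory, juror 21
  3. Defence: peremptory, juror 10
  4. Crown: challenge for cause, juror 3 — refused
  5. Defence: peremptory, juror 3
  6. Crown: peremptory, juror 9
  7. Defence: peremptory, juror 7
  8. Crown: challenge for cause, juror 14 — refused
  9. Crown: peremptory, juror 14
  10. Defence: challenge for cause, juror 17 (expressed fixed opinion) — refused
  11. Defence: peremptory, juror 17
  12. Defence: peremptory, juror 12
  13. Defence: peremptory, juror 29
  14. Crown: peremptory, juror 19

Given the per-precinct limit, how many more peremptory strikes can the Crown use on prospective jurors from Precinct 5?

5

Crown peremptories so far: #9, #14, #19 — 3 of 8 used, 5 left overall.
Against Precinct 5: #14 — 1 used; per-precinct cap 6 leaves 5.
Binding limit: min(5, 5) = 5.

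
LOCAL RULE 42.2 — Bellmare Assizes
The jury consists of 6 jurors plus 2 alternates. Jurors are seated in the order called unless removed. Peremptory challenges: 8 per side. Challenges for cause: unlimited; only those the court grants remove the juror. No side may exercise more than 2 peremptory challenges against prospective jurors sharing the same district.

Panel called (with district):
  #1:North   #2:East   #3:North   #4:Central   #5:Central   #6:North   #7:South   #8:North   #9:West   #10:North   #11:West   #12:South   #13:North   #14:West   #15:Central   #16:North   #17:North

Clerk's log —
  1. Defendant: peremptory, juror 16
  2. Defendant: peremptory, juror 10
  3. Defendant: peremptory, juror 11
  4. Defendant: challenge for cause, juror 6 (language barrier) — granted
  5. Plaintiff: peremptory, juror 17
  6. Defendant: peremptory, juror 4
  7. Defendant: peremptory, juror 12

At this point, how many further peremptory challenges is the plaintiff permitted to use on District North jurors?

Plaintiff peremptories so far: #17 — 1 of 8 used, 7 left overall.
Against District North: #17 — 1 used; per-district cap 2 leaves 1.
Binding limit: min(7, 1) = 1.

1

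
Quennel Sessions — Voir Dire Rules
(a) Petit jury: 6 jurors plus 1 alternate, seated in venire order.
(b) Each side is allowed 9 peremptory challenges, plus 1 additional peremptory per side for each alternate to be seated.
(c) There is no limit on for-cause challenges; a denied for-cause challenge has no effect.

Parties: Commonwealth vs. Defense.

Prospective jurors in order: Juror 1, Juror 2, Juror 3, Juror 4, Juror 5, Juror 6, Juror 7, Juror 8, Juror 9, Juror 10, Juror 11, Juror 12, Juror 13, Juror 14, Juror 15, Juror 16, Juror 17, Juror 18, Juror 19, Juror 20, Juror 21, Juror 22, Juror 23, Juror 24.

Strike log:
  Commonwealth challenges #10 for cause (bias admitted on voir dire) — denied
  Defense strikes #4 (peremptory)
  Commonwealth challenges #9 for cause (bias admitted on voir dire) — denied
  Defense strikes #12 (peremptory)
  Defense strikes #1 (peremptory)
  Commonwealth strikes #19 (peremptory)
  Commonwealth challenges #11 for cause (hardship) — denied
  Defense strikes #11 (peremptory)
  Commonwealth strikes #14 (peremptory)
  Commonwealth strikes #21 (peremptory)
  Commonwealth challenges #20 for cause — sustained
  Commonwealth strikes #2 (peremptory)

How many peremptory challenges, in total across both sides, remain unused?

12

Commonwealth allotment: 9 base + 1 × 1 alternate = 10. Defense allotment: 9 base + 1 × 1 alternate = 10.
Commonwealth peremptories used: #19, #14, #21, #2 — 4 (for-cause on #10, #9, #11, #20 don't count).
Defense peremptories used: #4, #12, #1, #11 — 4.
Remaining: (10 − 4) + (10 − 4) = 12.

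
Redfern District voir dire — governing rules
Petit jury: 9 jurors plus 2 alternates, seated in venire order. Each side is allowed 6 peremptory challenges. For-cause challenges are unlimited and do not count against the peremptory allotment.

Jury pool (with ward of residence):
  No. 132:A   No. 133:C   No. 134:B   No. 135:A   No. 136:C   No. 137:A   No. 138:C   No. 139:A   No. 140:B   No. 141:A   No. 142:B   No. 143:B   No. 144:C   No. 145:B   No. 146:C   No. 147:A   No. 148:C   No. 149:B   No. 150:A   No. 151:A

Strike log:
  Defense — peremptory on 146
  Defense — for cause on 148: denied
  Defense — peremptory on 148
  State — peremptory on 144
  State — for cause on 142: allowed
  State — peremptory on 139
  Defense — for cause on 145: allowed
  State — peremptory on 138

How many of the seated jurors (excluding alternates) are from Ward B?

Removed: #138, #139, #142, #144, #145, #146, #148.
Seated jurors 1–9: #132, #133, #134, #135, #136, #137, #140, #141, #143 (alternates #147, #149 not counted).
Of those, in Ward B: #134, #140, #143 → 3.

3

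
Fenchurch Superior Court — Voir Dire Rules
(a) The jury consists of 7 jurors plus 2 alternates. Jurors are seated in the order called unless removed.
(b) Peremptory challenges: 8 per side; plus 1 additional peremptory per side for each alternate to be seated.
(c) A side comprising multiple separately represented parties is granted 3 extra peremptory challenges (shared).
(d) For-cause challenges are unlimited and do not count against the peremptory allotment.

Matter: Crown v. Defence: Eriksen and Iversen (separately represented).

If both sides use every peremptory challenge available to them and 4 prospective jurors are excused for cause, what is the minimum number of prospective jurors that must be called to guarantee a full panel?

Seats to fill: 7 + 2 alternates = 9.
Peremptories — Crown: 8 + 1×2 = 10; Defence: 8 + 1×2 + 3 = 13; total 23.
For-cause removals: 4.
Minimum venire: 9 + 23 + 4 = 36.

36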